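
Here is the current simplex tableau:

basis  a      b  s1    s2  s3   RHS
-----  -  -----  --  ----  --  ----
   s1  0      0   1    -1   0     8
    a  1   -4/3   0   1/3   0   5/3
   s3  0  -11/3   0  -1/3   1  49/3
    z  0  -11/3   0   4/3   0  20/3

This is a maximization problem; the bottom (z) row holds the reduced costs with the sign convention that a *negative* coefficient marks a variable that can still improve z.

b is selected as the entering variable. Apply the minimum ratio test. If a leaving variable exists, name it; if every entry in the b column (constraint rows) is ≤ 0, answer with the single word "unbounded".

unbounded

b-column entries: row 1: 0, row 2: -4/3, row 3: -11/3. All ≤ 0, so b can increase without bound; the LP is unbounded in this direction.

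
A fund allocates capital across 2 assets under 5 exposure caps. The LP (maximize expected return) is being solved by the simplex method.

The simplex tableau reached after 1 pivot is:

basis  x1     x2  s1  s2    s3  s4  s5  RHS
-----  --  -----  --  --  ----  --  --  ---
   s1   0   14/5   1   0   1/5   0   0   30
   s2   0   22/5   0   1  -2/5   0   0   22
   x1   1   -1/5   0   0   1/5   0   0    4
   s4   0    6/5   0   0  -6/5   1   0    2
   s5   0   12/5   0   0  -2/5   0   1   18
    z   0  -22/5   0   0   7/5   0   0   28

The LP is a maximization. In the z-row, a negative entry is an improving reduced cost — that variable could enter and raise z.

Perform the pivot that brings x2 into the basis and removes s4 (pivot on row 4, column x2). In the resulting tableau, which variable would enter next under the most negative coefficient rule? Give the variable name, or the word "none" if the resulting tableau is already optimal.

Pivot element 6/5. New z-row = old z-row − (-22/5)·(row 4/(6/5)).
Updated z-row coefficients: x1: 0, x2: 0, s1: 0, s2: 0, s3: -3, s4: 11/3, s5: 0.
The most negative is -3 in column s3, so s3 would enter next.

s3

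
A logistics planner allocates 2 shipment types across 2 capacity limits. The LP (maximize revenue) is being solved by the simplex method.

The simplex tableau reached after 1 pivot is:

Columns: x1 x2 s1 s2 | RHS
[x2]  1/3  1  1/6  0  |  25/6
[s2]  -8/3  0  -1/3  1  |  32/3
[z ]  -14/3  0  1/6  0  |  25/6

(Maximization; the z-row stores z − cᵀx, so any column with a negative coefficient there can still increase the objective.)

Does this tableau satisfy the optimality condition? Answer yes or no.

Column x1 has objective-row coefficient -14/3, which is negative; an improving pivot exists, so not yet optimal.

no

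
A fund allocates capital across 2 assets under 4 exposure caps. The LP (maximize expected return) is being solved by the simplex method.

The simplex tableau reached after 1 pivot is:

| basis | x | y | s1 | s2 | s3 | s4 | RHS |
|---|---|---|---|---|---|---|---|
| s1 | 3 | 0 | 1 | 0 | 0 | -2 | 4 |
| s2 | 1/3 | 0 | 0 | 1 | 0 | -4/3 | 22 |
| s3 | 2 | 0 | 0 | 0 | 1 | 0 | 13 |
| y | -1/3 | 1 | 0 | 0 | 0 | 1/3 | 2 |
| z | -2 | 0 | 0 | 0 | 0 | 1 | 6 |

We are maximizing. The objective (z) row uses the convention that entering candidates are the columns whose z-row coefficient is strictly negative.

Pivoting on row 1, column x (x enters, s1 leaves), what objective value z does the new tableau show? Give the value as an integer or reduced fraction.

26/3

Minimum ratio for x: 4/3 = 4/3.
z changes by −(z-row coeff of x)·ratio = −(-2)·(4/3) = 8/3.
New z = 6 + (8/3) = 26/3.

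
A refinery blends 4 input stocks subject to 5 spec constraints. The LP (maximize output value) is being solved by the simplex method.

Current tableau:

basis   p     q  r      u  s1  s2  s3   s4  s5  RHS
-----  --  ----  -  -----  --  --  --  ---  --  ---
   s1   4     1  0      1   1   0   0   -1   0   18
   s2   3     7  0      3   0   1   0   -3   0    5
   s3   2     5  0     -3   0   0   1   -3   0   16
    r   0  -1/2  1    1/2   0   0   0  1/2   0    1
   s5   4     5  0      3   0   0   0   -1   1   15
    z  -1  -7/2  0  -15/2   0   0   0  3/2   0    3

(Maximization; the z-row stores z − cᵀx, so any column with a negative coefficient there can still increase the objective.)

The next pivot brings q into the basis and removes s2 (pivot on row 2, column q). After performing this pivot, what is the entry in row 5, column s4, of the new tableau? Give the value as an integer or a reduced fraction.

Pivot element is row 2, column q: 7.
Normalize row 2: new (row 2, s4) = (-3)/7 = -3/7.
row 5 ← row 5 − 5·(new row 2): -1 − 5·(-3/7) = 8/7.

8/7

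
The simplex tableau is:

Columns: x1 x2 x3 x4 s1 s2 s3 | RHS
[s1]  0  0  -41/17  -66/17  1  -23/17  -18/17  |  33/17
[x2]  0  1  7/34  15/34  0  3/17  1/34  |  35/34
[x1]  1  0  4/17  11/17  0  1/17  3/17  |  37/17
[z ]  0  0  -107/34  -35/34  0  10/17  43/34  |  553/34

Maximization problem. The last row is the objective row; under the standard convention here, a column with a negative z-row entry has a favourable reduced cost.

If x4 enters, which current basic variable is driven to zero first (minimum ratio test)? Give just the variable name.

Ratios: row 1 (s1): entry -66/17 ≤ 0, skip; row 2 (x2): (35/34)/(15/34) = 7/3; row 3 (x1): (37/17)/(11/17) = 37/11.
Minimum ratio 7/3 is in the x2 row, so x2 leaves.

x2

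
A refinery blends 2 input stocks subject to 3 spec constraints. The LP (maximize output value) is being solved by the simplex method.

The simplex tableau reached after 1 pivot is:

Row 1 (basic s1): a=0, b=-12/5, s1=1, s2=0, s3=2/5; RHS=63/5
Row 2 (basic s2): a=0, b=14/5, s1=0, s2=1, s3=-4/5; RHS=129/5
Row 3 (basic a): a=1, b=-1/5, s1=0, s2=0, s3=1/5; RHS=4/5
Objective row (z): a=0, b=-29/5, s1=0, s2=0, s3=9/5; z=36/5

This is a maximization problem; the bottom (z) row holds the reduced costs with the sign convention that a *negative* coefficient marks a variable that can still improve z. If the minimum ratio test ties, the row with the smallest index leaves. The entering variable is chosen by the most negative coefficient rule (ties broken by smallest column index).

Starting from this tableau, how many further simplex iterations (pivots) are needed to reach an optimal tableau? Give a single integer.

pivot: b in, s2 out → z = 849/14
No improving column remains; optimal.

1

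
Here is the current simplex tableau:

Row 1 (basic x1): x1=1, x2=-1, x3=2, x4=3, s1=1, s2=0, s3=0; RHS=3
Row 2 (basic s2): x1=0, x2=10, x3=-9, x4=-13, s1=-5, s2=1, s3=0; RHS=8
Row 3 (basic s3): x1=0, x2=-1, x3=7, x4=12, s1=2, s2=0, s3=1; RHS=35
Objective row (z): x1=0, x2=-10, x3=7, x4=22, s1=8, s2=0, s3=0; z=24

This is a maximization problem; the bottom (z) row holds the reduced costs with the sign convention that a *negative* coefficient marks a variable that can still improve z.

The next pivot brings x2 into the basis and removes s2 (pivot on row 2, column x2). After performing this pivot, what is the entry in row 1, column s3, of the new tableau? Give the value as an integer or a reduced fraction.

0

Pivot element is row 2, column x2: 10.
Normalize row 2: new (row 2, s3) = 0/10 = 0.
row 1 ← row 1 − (-1)·(new row 2): 0 − (-1)·0 = 0.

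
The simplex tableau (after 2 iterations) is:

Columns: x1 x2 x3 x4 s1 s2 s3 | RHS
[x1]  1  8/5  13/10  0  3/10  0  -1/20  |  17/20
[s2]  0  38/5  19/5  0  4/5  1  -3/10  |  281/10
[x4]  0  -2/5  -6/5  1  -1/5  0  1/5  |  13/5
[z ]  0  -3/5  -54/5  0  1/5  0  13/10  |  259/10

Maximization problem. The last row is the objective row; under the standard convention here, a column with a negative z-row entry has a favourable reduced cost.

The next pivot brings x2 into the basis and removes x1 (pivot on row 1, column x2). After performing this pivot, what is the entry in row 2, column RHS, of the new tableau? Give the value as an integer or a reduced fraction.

385/16

Pivot element is row 1, column x2: 8/5.
Normalize row 1: new (row 1, RHS) = (17/20)/(8/5) = 17/32.
row 2 ← row 2 − (38/5)·(new row 1): 281/10 − (38/5)·(17/32) = 385/16.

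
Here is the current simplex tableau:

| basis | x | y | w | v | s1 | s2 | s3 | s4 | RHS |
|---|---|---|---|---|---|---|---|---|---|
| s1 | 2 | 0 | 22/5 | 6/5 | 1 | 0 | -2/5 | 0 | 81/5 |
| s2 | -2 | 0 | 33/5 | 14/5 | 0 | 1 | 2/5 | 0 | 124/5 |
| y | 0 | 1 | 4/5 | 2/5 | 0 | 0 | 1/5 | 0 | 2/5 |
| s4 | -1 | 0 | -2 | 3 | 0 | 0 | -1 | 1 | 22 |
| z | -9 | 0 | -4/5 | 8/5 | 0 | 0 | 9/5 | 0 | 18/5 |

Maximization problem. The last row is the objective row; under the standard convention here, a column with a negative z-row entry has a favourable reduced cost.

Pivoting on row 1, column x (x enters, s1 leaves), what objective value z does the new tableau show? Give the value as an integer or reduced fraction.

Minimum ratio for x: (81/5)/2 = 81/10.
z changes by −(z-row coeff of x)·ratio = −(-9)·(81/10) = 729/10.
New z = 18/5 + (729/10) = 153/2.

153/2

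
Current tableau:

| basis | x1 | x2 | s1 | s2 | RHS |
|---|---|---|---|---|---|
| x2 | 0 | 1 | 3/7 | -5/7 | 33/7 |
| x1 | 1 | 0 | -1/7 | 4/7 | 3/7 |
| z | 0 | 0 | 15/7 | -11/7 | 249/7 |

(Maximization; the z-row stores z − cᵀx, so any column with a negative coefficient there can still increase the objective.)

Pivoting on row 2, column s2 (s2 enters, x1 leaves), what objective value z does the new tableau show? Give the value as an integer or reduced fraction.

147/4

Minimum ratio for s2: (3/7)/(4/7) = 3/4.
z changes by −(z-row coeff of s2)·ratio = −(-11/7)·(3/4) = 33/28.
New z = 249/7 + (33/28) = 147/4.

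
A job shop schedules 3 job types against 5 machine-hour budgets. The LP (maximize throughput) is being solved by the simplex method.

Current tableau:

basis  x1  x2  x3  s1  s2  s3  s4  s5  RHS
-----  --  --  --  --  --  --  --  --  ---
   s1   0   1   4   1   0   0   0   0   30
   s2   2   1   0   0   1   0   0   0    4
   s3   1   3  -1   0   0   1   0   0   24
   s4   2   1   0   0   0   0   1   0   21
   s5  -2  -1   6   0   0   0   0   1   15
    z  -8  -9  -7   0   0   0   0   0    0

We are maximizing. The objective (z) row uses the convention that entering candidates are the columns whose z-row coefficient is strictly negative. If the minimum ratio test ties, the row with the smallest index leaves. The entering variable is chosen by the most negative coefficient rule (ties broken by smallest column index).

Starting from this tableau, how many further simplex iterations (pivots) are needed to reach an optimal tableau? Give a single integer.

2

pivot: x2 in, s2 out → z = 36
pivot: x3 in, s5 out → z = 349/6
No improving column remains; optimal.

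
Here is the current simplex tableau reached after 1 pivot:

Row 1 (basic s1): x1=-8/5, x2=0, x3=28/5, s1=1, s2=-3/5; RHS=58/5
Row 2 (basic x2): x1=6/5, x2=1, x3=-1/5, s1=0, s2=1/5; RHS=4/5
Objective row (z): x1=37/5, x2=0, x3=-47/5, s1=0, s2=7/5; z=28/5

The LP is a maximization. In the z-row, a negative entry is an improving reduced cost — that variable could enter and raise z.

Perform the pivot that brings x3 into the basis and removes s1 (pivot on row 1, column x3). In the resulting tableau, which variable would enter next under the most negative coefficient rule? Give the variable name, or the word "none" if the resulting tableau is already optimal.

Pivot element 28/5. New z-row = old z-row − (-47/5)·(row 1/(28/5)).
Updated z-row coefficients: x1: 33/7, x2: 0, x3: 0, s1: 47/28, s2: 11/28.
No coefficient is strictly negative; the tableau after this pivot is optimal.

none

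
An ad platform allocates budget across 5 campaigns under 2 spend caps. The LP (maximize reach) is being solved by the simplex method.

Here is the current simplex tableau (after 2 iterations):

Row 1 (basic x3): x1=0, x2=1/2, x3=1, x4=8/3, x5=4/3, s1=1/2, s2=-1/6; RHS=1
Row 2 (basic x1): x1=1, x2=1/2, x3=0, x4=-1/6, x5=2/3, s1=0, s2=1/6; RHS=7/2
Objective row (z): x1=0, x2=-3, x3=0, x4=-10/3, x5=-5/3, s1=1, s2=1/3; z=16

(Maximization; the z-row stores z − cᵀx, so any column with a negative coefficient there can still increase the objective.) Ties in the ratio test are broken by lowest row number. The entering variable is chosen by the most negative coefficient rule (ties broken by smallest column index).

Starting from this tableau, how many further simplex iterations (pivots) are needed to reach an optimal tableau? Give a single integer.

pivot: x4 in, x3 out → z = 69/4
pivot: x2 in, x4 out → z = 22
pivot: s2 in, x1 out → z = 27
No improving column remains; optimal.

3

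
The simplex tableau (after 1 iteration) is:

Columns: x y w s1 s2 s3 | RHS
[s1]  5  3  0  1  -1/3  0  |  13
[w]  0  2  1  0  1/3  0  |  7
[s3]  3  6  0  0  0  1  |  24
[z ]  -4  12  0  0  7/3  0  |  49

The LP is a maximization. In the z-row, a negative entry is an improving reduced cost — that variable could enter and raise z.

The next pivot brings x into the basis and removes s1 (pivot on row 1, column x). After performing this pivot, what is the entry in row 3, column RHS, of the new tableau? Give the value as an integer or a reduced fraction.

Pivot element is row 1, column x: 5.
Normalize row 1: new (row 1, RHS) = 13/5 = 13/5.
row 3 ← row 3 − 3·(new row 1): 24 − 3·(13/5) = 81/5.

81/5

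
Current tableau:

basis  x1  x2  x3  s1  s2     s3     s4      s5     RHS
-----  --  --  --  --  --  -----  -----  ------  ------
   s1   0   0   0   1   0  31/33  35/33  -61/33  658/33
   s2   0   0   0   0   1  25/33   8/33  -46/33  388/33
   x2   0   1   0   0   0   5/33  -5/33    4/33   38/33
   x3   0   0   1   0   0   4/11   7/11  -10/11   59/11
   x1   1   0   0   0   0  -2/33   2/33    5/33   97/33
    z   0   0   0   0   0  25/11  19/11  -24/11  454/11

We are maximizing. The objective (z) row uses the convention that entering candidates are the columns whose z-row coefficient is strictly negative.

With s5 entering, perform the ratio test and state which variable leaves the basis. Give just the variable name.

Ratios: row 1 (s1): entry -61/33 ≤ 0, skip; row 2 (s2): entry -46/33 ≤ 0, skip; row 3 (x2): (38/33)/(4/33) = 19/2; row 4 (x3): entry -10/11 ≤ 0, skip; row 5 (x1): (97/33)/(5/33) = 97/5.
Minimum ratio 19/2 is in the x2 row, so x2 leaves.

x2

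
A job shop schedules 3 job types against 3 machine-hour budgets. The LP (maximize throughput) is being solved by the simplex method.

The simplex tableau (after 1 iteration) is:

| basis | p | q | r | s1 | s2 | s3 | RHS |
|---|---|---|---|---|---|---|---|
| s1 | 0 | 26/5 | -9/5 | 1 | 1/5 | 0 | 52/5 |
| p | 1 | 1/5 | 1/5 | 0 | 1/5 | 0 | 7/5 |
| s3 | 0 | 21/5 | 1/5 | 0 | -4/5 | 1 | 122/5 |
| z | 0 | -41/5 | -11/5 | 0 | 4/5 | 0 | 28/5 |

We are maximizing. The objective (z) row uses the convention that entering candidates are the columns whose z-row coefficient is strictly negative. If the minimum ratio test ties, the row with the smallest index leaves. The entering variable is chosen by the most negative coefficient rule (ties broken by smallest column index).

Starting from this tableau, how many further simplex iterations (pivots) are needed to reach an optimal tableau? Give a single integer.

2

pivot: q in, s1 out → z = 22
pivot: r in, p out → z = 285/7
No improving column remains; optimal.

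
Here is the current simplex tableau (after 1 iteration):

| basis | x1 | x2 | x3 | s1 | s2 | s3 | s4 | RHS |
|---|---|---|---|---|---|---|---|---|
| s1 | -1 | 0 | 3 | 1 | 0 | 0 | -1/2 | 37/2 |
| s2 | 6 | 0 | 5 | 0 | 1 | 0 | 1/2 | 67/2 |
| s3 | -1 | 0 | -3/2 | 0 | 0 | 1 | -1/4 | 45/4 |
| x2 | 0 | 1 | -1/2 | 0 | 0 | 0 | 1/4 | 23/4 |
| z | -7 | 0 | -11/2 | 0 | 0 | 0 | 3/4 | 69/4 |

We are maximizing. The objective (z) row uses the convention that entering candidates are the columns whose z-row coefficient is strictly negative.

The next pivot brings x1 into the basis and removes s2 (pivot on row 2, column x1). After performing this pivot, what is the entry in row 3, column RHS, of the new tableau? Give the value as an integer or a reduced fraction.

Pivot element is row 2, column x1: 6.
Normalize row 2: new (row 2, RHS) = (67/2)/6 = 67/12.
row 3 ← row 3 − (-1)·(new row 2): 45/4 − (-1)·(67/12) = 101/6.

101/6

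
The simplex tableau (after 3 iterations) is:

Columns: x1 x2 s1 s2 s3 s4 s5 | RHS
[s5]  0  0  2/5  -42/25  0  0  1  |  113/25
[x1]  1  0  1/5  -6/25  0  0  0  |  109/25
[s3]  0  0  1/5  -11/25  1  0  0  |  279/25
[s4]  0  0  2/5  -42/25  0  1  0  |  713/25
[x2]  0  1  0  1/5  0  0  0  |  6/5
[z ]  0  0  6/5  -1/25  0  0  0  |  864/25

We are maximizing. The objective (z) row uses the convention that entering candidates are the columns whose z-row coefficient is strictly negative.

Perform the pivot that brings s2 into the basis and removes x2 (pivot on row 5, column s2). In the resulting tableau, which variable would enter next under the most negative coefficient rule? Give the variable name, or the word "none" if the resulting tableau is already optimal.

none

Pivot element 1/5. New z-row = old z-row − (-1/25)·(row 5/(1/5)).
Updated z-row coefficients: x1: 0, x2: 1/5, s1: 6/5, s2: 0, s3: 0, s4: 0, s5: 0.
No coefficient is strictly negative; the tableau after this pivot is optimal.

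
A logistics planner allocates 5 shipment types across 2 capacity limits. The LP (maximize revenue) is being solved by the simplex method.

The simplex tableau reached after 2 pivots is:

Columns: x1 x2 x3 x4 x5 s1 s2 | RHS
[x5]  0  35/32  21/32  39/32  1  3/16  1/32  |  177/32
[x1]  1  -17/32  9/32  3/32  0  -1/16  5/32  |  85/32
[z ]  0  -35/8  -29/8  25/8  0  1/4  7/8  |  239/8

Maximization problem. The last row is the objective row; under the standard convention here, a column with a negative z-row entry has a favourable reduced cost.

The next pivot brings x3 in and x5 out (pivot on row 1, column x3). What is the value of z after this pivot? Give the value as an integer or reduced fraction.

Minimum ratio for x3: (177/32)/(21/32) = 59/7.
z changes by −(z-row coeff of x3)·ratio = −(-29/8)·(59/7) = 1711/56.
New z = 239/8 + (1711/56) = 423/7.

423/7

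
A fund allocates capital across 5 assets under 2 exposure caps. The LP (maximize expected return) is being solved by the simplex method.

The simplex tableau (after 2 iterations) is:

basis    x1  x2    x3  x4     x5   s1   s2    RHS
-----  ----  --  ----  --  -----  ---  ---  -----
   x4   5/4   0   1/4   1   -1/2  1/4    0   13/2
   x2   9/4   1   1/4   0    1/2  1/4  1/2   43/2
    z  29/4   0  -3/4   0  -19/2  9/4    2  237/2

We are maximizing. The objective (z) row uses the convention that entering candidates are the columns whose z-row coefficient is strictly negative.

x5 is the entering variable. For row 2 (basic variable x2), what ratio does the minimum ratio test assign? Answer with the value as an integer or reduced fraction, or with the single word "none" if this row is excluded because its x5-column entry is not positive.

43

Ratio = RHS / (x5 entry) = (43/2) / (1/2) = 43.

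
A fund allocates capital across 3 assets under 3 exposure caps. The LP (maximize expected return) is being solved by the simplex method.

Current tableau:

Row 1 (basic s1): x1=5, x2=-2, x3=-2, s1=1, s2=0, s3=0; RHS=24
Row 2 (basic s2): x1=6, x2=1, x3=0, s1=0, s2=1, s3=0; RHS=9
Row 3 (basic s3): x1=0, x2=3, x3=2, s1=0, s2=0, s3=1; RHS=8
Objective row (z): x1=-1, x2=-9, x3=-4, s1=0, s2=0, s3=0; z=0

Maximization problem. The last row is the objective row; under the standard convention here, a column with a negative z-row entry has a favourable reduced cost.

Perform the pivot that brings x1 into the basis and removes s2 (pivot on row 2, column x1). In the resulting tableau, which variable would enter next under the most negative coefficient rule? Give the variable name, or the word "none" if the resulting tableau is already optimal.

x2

Pivot element 6. New z-row = old z-row − (-1)·(row 2/6).
Updated z-row coefficients: x1: 0, x2: -53/6, x3: -4, s1: 0, s2: 1/6, s3: 0.
The most negative is -53/6 in column x2, so x2 would enter next.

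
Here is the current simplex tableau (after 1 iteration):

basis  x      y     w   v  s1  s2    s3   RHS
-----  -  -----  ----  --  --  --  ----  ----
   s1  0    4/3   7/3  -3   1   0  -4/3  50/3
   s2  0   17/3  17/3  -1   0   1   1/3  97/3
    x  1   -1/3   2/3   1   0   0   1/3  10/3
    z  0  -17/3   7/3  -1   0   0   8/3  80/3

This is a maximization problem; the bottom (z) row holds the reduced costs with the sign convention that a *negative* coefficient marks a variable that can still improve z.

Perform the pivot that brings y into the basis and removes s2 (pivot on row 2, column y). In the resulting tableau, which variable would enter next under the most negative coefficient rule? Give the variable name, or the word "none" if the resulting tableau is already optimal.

Pivot element 17/3. New z-row = old z-row − (-17/3)·(row 2/(17/3)).
Updated z-row coefficients: x: 0, y: 0, w: 8, v: -2, s1: 0, s2: 1, s3: 3.
The most negative is -2 in column v, so v would enter next.

v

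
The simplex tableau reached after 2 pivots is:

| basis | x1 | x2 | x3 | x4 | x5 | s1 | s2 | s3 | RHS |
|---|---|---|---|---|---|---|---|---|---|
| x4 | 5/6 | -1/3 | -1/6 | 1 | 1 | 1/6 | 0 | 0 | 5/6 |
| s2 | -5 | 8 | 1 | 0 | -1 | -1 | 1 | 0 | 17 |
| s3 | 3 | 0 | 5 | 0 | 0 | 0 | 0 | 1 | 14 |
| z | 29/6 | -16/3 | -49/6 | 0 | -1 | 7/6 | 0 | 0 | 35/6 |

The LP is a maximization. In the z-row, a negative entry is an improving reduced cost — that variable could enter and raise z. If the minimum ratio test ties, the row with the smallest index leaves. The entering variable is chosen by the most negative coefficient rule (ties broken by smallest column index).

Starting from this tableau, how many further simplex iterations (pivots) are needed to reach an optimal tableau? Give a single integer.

3

pivot: x3 in, s3 out → z = 287/10
pivot: x2 in, s2 out → z = 229/6
pivot: x5 in, x4 out → z = 1907/46
No improving column remains; optimal.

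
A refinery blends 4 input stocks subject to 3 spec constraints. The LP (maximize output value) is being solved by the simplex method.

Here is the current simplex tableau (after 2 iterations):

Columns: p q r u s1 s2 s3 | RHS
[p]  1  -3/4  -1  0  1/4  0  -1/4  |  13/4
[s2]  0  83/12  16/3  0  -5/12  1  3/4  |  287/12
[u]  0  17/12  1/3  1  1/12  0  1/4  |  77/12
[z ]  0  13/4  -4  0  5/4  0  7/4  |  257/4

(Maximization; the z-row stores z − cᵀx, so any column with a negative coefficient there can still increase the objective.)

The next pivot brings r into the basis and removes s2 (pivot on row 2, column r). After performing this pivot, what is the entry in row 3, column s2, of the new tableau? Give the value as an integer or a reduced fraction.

Pivot element is row 2, column r: 16/3.
Normalize row 2: new (row 2, s2) = 1/(16/3) = 3/16.
row 3 ← row 3 − (1/3)·(new row 2): 0 − (1/3)·(3/16) = -1/16.

-1/16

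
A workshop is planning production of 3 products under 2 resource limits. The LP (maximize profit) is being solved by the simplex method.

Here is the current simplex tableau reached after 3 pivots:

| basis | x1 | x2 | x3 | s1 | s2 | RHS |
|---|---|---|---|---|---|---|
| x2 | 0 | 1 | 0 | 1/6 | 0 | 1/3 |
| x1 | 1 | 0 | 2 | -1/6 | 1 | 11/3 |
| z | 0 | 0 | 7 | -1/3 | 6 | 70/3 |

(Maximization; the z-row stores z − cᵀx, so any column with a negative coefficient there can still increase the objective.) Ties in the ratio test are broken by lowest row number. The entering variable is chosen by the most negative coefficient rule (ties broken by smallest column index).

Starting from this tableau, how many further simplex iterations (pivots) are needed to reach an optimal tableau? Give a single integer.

pivot: s1 in, x2 out → z = 24
No improving column remains; optimal.

1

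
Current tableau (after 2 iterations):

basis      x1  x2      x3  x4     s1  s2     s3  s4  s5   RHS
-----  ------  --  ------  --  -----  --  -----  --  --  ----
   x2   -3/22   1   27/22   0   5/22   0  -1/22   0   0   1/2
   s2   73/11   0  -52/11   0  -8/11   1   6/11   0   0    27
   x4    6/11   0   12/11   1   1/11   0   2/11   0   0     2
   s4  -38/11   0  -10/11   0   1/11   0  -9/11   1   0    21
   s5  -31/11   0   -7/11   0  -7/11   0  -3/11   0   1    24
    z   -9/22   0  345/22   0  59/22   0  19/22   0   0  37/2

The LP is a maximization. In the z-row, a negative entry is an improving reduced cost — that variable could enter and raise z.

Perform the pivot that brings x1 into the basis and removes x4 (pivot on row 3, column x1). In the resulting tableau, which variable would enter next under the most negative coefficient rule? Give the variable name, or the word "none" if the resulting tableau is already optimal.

none

Pivot element 6/11. New z-row = old z-row − (-9/22)·(row 3/(6/11)).
Updated z-row coefficients: x1: 0, x2: 0, x3: 33/2, x4: 3/4, s1: 11/4, s2: 0, s3: 1, s4: 0, s5: 0.
No coefficient is strictly negative; the tableau after this pivot is optimal.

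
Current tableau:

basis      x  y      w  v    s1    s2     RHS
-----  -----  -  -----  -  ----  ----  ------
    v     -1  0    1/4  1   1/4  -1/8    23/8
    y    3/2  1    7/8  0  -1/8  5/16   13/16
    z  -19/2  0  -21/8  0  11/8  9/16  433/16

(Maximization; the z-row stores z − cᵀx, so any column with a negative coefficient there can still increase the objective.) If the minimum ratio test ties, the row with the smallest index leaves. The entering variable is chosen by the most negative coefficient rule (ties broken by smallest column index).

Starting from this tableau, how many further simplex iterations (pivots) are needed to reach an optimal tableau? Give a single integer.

1

pivot: x in, y out → z = 773/24
No improving column remains; optimal.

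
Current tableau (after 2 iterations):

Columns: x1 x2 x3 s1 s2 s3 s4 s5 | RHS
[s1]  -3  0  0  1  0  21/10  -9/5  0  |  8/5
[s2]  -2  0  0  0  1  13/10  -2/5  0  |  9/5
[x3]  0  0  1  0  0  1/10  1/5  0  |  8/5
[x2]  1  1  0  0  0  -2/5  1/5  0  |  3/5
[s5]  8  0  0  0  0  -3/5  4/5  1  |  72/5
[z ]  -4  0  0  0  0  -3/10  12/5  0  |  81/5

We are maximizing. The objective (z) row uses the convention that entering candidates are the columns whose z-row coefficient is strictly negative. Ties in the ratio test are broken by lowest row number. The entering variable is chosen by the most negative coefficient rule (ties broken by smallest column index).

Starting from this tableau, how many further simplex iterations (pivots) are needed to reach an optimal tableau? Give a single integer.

pivot: x1 in, x2 out → z = 93/5
pivot: s3 in, s5 out → z = 333/13
pivot: x2 in, s1 out → z = 641/25
No improving column remains; optimal.

3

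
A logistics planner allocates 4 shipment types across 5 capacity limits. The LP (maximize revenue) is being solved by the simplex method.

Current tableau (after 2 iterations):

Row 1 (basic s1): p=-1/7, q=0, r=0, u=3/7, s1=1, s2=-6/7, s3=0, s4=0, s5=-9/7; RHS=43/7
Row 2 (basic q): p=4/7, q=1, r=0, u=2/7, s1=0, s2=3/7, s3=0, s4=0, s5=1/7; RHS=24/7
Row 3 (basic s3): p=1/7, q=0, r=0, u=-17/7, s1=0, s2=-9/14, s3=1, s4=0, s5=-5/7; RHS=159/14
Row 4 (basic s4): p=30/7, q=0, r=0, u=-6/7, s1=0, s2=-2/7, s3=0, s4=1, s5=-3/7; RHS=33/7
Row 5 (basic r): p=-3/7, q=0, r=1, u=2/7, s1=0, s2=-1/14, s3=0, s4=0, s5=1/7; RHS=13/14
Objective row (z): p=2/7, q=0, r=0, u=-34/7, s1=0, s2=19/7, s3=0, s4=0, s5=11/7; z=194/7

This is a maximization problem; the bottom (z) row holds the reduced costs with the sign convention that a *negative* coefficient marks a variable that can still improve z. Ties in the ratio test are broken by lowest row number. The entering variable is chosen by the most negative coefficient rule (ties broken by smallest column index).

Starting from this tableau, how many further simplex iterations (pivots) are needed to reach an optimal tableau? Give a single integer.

2

pivot: u in, r out → z = 87/2
pivot: p in, q out → z = 61
No improving column remains; optimal.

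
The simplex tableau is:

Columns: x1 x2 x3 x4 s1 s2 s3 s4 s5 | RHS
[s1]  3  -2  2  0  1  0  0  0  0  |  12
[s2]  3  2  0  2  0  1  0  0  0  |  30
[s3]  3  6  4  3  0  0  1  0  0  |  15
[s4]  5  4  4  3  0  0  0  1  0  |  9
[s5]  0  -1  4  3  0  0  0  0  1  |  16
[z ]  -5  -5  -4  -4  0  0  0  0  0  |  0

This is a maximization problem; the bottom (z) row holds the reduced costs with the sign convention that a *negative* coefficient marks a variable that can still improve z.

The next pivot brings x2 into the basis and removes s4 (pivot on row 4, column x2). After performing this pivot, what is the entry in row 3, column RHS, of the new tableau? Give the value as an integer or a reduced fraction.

3/2

Pivot element is row 4, column x2: 4.
Normalize row 4: new (row 4, RHS) = 9/4 = 9/4.
row 3 ← row 3 − 6·(new row 4): 15 − 6·(9/4) = 3/2.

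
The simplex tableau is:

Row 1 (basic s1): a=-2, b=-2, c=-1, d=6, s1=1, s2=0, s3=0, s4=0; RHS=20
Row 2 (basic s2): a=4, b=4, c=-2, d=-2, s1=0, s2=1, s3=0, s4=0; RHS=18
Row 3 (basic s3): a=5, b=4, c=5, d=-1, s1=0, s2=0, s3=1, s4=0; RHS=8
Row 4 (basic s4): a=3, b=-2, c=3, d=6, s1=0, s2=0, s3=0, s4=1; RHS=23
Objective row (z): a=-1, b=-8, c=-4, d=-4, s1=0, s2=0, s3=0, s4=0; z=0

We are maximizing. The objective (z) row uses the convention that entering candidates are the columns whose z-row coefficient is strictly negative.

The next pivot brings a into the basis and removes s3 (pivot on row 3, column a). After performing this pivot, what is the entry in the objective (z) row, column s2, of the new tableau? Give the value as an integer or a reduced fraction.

Pivot element is row 3, column a: 5.
Normalize row 3: new (row 3, s2) = 0/5 = 0.
z-row ← z-row − (-1)·(new row 3): 0 − (-1)·0 = 0.

0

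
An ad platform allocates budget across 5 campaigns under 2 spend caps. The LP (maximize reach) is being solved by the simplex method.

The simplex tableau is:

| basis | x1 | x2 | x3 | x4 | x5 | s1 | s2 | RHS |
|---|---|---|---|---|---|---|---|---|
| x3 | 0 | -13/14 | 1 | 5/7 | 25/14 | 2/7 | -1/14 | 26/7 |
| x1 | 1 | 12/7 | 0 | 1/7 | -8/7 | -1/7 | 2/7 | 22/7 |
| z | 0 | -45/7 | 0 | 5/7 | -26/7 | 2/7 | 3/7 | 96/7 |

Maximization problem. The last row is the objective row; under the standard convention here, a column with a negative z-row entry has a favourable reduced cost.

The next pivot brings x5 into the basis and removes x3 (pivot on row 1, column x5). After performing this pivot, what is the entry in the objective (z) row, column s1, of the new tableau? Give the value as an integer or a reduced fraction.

Pivot element is row 1, column x5: 25/14.
Normalize row 1: new (row 1, s1) = (2/7)/(25/14) = 4/25.
z-row ← z-row − (-26/7)·(new row 1): 2/7 − (-26/7)·(4/25) = 22/25.

22/25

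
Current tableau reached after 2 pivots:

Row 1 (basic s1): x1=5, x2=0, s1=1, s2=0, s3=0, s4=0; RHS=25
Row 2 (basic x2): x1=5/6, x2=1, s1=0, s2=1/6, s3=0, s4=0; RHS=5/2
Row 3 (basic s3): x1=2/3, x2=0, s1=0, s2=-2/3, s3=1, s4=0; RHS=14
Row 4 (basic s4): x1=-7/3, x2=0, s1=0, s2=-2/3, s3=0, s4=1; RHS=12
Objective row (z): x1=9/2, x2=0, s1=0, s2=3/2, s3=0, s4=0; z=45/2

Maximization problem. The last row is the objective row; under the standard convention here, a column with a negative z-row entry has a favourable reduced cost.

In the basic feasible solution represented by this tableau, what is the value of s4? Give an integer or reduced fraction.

12

s4 is basic (row 4); its value is the RHS of that row: 12.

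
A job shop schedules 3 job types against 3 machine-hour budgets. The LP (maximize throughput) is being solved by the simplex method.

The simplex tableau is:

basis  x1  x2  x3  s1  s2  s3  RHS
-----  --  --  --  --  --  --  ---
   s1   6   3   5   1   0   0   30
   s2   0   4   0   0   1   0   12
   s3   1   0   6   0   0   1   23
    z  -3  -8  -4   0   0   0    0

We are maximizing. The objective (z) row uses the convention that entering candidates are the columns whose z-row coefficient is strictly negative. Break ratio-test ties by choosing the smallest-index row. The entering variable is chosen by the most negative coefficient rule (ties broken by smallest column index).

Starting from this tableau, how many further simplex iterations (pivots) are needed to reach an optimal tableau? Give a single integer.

pivot: x2 in, s2 out → z = 24
pivot: x3 in, s3 out → z = 118/3
pivot: x1 in, s1 out → z = 1245/31
No improving column remains; optimal.

3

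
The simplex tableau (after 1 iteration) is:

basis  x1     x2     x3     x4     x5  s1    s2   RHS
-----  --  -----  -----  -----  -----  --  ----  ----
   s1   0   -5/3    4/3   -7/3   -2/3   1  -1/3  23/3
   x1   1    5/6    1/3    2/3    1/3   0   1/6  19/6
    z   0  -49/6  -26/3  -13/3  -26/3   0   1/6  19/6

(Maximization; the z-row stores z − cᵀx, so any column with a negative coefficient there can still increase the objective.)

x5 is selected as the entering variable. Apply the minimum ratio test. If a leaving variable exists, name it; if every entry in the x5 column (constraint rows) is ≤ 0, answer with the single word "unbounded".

Ratios: row 1 (s1): entry -2/3 ≤ 0, skip; row 2 (x1): (19/6)/(1/3) = 19/2.
Minimum ratio is in the x1 row, so x1 leaves.

x1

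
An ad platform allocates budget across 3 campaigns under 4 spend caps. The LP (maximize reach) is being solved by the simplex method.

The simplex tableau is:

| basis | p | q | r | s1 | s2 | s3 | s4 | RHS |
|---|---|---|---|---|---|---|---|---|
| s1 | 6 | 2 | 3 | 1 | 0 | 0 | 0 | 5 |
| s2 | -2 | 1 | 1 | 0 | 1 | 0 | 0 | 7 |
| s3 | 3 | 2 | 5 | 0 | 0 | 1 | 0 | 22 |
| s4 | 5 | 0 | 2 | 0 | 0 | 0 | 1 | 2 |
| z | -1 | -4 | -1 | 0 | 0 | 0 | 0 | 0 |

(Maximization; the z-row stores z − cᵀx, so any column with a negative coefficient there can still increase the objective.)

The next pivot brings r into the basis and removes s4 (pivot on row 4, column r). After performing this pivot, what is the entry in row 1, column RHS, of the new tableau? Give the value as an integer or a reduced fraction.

2

Pivot element is row 4, column r: 2.
Normalize row 4: new (row 4, RHS) = 2/2 = 1.
row 1 ← row 1 − 3·(new row 4): 5 − 3·1 = 2.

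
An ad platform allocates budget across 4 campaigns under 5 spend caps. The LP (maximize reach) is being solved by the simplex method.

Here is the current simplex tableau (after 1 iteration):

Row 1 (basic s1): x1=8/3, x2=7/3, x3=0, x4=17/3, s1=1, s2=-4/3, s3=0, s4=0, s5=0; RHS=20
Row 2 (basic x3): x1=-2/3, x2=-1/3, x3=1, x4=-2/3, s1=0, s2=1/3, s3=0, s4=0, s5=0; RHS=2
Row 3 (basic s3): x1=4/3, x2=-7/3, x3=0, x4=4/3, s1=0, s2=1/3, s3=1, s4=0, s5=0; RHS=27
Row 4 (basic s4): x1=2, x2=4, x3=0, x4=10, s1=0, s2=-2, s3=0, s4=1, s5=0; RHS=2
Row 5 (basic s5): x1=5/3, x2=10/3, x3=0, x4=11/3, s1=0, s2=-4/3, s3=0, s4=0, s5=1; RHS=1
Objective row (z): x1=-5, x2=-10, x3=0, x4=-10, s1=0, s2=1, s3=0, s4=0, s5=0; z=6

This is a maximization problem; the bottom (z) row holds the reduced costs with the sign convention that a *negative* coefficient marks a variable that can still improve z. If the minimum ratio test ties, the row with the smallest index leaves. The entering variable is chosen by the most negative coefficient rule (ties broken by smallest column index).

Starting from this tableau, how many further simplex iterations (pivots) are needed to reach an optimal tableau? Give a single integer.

3

pivot: x2 in, s5 out → z = 9
pivot: s2 in, x3 out → z = 81/2
pivot: x1 in, s3 out → z = 591/2
No improving column remains; optimal.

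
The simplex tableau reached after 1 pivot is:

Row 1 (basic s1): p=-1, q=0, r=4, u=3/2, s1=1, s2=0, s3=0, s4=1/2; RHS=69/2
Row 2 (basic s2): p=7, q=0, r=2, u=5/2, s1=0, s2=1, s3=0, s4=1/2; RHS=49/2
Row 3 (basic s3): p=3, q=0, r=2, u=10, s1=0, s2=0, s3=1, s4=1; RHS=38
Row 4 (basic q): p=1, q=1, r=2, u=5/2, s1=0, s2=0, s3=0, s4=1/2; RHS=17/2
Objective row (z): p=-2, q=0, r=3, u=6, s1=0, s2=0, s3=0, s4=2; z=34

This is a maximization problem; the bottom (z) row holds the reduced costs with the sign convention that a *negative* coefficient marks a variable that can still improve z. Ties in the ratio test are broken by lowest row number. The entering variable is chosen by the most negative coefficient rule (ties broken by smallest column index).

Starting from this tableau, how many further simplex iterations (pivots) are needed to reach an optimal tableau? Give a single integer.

pivot: p in, s2 out → z = 41
No improving column remains; optimal.

1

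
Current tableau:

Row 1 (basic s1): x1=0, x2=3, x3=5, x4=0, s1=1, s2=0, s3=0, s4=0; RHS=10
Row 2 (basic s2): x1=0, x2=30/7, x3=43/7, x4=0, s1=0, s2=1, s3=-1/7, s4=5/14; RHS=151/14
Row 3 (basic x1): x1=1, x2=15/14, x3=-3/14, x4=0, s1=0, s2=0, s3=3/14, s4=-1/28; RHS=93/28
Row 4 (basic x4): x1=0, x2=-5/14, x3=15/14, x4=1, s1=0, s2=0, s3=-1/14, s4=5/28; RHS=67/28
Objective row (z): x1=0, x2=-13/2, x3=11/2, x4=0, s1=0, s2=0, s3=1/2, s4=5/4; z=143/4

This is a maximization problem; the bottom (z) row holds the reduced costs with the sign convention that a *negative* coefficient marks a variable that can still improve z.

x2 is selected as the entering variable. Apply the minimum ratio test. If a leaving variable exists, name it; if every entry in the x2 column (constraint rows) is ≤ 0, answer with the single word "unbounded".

Ratios: row 1 (s1): 10/3 = 10/3; row 2 (s2): (151/14)/(30/7) = 151/60; row 3 (x1): (93/28)/(15/14) = 31/10; row 4 (x4): entry -5/14 ≤ 0, skip.
Minimum ratio is in the s2 row, so s2 leaves.

s2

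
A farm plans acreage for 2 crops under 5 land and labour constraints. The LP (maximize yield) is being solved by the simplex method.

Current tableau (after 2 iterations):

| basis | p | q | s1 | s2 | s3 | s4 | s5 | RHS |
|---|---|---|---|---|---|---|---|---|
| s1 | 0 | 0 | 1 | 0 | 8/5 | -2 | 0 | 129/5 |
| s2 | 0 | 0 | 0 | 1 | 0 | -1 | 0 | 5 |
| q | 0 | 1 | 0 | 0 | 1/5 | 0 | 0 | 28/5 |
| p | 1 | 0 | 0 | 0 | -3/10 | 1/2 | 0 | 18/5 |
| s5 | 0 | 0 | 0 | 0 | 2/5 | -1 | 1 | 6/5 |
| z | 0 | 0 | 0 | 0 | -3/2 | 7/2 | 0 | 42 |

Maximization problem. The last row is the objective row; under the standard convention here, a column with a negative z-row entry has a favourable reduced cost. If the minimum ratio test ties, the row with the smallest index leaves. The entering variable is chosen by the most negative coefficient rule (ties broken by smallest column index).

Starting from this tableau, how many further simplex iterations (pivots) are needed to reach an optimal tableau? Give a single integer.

pivot: s3 in, s5 out → z = 93/2
pivot: s4 in, q out → z = 49
No improving column remains; optimal.

2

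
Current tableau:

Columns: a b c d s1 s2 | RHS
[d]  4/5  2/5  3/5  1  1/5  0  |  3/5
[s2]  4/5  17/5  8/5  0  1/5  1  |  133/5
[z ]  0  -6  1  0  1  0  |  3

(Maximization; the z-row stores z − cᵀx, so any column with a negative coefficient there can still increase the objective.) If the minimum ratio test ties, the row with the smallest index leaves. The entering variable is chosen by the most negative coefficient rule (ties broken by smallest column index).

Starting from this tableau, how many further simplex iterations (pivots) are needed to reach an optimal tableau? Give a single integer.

pivot: b in, d out → z = 12
No improving column remains; optimal.

1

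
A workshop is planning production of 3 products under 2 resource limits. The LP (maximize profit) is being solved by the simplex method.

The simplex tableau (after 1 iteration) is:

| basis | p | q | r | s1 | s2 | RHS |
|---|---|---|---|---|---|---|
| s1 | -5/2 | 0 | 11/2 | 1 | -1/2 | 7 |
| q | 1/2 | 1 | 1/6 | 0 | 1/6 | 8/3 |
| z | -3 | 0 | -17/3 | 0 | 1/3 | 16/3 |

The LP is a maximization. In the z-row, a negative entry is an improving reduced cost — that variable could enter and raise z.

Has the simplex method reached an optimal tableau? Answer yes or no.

Column p has objective-row coefficient -3, which is negative; an improving pivot exists, so not yet optimal.

no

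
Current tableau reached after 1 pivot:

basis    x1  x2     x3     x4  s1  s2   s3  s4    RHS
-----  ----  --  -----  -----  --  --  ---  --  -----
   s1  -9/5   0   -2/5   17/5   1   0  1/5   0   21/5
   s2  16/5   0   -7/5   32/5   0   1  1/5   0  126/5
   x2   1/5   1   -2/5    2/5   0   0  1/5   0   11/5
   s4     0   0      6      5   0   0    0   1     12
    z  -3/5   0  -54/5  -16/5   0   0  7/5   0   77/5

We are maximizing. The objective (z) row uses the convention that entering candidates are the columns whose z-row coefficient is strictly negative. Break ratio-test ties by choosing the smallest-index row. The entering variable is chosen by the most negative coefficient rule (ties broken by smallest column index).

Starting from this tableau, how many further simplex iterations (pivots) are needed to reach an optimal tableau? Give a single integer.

pivot: x3 in, s4 out → z = 37
pivot: x1 in, s2 out → z = 169/4
No improving column remains; optimal.

2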